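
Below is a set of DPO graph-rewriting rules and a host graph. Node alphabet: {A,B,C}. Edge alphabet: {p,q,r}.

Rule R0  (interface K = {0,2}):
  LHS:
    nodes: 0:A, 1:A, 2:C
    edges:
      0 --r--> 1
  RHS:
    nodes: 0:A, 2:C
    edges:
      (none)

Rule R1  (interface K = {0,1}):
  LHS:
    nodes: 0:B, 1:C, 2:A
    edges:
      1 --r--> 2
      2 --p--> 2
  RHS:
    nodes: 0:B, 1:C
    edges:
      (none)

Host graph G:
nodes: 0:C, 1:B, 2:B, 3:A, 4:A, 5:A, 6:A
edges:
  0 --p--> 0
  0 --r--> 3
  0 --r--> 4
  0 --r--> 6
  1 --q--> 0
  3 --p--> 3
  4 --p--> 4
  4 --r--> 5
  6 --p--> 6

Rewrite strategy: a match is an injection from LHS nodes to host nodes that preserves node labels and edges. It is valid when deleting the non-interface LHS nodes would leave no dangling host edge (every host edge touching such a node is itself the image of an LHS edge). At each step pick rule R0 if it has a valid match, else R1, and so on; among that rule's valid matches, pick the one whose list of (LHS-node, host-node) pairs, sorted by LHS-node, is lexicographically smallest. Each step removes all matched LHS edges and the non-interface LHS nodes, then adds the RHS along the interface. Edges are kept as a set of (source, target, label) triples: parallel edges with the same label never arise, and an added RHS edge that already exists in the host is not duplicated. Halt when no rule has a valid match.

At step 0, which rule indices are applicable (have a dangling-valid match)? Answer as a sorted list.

Answer: [R0,R1]

Derivation:
R0: 1 valid match — {0↦4, 1↦5, 2↦0}
R1: 4 valid matches — {0↦1, 1↦0, 2↦3}, {0↦1, 1↦0, 2↦6}, {0↦2, 1↦0, 2↦3} (+1 more)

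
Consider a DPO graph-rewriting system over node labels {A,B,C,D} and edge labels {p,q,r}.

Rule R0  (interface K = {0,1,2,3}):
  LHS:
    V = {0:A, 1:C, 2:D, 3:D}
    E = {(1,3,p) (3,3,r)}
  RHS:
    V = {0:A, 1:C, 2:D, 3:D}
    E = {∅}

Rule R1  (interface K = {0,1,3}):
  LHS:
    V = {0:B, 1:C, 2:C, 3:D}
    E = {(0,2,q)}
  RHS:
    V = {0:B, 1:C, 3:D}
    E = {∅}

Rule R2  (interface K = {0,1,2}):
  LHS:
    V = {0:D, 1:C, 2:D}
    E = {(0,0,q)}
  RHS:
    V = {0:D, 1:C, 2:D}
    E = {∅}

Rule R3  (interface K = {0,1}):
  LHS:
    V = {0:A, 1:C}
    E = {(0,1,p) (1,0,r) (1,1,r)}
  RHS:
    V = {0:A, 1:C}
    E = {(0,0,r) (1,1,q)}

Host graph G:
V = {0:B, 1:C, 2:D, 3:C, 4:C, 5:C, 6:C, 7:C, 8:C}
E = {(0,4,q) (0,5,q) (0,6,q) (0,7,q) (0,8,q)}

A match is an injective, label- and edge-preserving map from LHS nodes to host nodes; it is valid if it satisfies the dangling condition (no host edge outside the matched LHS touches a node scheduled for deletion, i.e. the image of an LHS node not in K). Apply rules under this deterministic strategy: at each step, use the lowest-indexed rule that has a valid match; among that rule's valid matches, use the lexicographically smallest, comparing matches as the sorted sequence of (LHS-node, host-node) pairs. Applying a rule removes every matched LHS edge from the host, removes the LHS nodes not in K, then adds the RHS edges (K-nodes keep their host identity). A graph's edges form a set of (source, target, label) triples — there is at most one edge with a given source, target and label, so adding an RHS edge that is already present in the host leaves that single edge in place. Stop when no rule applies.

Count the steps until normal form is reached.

Answer: 5

Steps:
[0] host  ⇒  9 nodes, 5 edges  {0-q->4 0-q->5 0-q->6 0-q->7 0-q->8}
[1] R1 @ {0↦0, 1↦1, 2↦4, 3↦2}  ⇒  8 nodes, 4 edges  {0-q->5 0-q->6 0-q->7 0-q->8}
[2] R1 @ {0↦0, 1↦1, 2↦5, 3↦2}  ⇒  7 nodes, 3 edges  {0-q->6 0-q->7 0-q->8}
[3] R1 @ {0↦0, 1↦1, 2↦6, 3↦2}  ⇒  6 nodes, 2 edges  {0-q->7 0-q->8}
[4] R1 @ {0↦0, 1↦1, 2↦7, 3↦2}  ⇒  5 nodes, 1 edges  {0-q->8}
[5] R1 @ {0↦0, 1↦1, 2↦8, 3↦2}  ⇒  4 nodes, 0 edges  {∅}
normal form: no rule applies after step 5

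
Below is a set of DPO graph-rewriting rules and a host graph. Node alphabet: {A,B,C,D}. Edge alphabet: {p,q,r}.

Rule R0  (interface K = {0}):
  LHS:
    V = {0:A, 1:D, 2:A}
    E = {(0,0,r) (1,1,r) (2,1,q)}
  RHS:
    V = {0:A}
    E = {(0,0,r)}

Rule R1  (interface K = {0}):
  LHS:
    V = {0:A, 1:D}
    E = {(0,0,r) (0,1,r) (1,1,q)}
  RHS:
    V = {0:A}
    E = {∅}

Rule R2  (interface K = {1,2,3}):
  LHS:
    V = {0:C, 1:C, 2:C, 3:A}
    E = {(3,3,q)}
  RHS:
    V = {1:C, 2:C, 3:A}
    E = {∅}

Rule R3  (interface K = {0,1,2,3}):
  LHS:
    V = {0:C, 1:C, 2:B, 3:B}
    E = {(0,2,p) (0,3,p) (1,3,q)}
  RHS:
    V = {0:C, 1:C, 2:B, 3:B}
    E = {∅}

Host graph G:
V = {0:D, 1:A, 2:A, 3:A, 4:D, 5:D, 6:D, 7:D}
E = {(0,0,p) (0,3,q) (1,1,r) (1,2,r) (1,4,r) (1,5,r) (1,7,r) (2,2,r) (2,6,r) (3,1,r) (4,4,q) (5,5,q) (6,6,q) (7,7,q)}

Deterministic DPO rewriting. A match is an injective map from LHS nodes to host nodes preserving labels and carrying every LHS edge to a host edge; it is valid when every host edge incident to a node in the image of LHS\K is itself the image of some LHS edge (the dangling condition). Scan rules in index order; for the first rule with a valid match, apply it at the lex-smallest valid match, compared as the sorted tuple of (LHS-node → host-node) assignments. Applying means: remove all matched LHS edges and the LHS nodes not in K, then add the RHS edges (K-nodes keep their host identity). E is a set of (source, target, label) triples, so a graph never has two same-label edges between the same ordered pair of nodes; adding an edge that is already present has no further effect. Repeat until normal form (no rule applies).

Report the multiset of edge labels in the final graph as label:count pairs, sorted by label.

initial: |V|=8 |E|=14  E = 0-p->0 0-q->3 1-r->1 1-r->2 1-r->4 1-r->5 1-r->7 2-r->2 2-r->6 3-r->1 4-q->4 5-q->5 6-q->6 7-q->7
step 1: apply R1 at {0↦1, 1↦4}  → |V|=7 |E|=11  E = 0-p->0 0-q->3 1-r->2 1-r->5 1-r->7 2-r->2 2-r->6 3-r->1 5-q->5 6-q->6 7-q->7
step 2: apply R1 at {0↦2, 1↦6}  → |V|=6 |E|=8  E = 0-p->0 0-q->3 1-r->2 1-r->5 1-r->7 3-r->1 5-q->5 7-q->7
normal form: no rule applies after step 2
NF edges: [(0, 0, 'p'), (0, 3, 'q'), (1, 2, 'r'), (1, 5, 'r'), (1, 7, 'r'), (3, 1, 'r'), (5, 5, 'q'), (7, 7, 'q')]

Answer: p:1 q:3 r:4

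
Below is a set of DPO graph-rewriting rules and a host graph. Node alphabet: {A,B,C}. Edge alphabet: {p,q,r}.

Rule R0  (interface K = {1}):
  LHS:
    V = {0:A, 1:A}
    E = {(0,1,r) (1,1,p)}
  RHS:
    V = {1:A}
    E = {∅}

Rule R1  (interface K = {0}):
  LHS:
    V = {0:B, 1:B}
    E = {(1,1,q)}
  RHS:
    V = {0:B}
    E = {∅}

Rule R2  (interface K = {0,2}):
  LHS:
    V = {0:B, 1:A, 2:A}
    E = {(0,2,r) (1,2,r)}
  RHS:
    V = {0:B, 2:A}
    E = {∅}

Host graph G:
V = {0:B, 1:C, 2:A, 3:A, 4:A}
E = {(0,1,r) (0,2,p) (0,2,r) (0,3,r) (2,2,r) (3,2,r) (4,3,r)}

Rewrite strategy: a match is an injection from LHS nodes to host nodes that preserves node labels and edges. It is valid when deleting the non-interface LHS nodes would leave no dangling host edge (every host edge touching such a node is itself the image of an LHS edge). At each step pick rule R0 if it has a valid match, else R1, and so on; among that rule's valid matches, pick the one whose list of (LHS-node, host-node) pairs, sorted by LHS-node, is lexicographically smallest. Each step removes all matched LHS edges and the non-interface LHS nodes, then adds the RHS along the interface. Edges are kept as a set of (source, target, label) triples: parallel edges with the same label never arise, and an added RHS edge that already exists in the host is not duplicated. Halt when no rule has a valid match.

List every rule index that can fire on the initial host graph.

R0: no valid match — LHS pattern not found
R1: no valid match — LHS pattern not found
R2: 1 valid match — {0↦0, 1↦4, 2↦3}

Answer: [R2]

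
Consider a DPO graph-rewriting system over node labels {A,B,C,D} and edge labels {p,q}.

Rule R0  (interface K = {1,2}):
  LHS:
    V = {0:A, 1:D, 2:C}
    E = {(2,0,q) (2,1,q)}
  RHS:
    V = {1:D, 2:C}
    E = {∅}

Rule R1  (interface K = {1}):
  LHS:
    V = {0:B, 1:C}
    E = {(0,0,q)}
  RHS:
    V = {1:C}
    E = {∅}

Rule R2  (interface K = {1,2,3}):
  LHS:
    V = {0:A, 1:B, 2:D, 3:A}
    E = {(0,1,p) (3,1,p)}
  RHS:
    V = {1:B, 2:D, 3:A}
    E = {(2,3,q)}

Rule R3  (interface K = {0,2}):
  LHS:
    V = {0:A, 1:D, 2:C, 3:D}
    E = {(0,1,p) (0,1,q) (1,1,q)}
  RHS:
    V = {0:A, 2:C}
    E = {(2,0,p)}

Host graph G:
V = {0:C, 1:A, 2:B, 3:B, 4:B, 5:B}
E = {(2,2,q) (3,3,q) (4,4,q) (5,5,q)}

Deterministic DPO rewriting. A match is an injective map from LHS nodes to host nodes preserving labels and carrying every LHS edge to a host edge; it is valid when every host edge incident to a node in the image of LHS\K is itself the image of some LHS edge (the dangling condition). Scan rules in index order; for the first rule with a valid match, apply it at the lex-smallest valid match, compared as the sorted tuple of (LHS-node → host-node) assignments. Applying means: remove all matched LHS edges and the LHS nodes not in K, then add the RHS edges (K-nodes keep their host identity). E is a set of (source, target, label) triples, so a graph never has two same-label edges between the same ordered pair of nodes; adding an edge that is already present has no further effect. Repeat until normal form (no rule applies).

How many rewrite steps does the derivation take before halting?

Answer: 4

Rewrite trace:
start.  V:6 E:4  edges: 2-q->2 3-q->3 4-q->4 5-q->5
1. fire R1 via {0↦2, 1↦0}  →  V:5 E:3  edges: 3-q->3 4-q->4 5-q->5
2. fire R1 via {0↦3, 1↦0}  →  V:4 E:2  edges: 4-q->4 5-q->5
3. fire R1 via {0↦4, 1↦0}  →  V:3 E:1  edges: 5-q->5
4. fire R1 via {0↦5, 1↦0}  →  V:2 E:0  edges: ∅
normal form: no rule applies after step 4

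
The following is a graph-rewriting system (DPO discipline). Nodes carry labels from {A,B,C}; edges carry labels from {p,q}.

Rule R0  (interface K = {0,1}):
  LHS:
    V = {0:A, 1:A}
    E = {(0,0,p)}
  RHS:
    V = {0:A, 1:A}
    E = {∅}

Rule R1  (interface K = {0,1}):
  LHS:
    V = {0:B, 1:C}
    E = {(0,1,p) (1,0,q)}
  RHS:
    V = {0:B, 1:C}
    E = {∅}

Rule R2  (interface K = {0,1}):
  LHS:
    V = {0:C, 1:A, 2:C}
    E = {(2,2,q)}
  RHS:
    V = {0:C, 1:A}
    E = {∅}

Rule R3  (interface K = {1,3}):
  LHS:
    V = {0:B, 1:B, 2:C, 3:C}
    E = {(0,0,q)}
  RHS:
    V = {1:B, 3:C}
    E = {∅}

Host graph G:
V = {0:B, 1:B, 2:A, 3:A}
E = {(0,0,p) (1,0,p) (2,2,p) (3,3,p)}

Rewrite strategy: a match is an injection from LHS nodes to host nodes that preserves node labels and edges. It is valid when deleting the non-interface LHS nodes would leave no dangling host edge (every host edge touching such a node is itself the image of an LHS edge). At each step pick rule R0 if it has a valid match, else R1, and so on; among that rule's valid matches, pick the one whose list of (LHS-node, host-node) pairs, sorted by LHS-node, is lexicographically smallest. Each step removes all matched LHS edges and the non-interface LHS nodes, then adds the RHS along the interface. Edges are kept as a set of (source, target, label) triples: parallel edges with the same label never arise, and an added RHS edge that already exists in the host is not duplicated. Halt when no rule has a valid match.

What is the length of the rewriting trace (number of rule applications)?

Answer: 2

Derivation:
initial: |V|=4 |E|=4  E = 0-p->0 1-p->0 2-p->2 3-p->3
step 1: apply R0 at {0↦2, 1↦3}  → |V|=4 |E|=3  E = 0-p->0 1-p->0 3-p->3
step 2: apply R0 at {0↦3, 1↦2}  → |V|=4 |E|=2  E = 0-p->0 1-p->0
normal form: no rule applies after step 2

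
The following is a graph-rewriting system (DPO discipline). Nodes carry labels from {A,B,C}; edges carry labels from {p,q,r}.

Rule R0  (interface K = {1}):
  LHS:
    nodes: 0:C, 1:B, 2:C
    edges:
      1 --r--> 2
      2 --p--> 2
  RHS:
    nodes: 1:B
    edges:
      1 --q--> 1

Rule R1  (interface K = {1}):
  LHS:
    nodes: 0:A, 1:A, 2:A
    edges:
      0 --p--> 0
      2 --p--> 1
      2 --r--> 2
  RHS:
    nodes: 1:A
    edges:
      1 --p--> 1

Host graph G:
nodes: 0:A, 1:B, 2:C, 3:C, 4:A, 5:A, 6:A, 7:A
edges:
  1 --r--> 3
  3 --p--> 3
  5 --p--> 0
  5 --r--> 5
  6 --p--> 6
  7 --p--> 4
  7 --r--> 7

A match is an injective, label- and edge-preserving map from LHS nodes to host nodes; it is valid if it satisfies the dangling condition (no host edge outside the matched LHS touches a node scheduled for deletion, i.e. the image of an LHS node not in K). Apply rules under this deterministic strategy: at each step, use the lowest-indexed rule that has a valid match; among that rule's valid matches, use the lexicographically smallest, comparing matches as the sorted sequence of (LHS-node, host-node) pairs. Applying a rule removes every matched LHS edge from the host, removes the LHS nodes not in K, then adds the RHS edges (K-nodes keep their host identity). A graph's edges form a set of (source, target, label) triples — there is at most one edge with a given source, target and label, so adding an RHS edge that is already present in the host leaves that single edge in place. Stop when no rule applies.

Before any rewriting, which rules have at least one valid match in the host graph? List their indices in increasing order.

R0: 1 valid match — {0↦2, 1↦1, 2↦3}
R1: 2 valid matches — {0↦6, 1↦0, 2↦5}, {0↦6, 1↦4, 2↦7}

Answer: [R0,R1]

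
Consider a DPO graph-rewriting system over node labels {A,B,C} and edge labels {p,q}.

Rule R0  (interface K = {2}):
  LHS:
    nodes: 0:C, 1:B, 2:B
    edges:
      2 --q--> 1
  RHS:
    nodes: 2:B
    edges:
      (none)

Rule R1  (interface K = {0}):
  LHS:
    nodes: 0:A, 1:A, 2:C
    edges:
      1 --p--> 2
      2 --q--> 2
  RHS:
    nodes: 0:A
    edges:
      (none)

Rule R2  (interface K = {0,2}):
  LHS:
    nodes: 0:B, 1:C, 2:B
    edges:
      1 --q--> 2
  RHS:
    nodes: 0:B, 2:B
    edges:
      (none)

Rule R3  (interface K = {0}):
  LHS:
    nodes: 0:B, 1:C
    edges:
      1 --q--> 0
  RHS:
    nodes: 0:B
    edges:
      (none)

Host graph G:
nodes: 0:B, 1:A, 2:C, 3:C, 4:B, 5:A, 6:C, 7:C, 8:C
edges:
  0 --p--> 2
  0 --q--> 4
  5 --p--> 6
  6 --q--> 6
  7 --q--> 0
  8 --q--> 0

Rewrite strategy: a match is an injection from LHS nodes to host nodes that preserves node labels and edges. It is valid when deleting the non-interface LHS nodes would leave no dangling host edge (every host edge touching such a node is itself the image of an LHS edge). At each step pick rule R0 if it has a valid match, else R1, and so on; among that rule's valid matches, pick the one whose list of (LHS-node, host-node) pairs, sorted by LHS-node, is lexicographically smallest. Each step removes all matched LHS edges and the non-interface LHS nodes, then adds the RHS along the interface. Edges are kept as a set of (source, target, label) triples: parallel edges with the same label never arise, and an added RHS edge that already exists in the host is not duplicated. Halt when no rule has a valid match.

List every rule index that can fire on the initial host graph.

Answer: [R0,R1,R2,R3]

Rewrite trace:
R0: 1 valid match — {0↦3, 1↦4, 2↦0}
R1: 1 valid match — {0↦1, 1↦5, 2↦6}
R2: 2 valid matches — {0↦4, 1↦7, 2↦0}, {0↦4, 1↦8, 2↦0}
R3: 2 valid matches — {0↦0, 1↦7}, {0↦0, 1↦8}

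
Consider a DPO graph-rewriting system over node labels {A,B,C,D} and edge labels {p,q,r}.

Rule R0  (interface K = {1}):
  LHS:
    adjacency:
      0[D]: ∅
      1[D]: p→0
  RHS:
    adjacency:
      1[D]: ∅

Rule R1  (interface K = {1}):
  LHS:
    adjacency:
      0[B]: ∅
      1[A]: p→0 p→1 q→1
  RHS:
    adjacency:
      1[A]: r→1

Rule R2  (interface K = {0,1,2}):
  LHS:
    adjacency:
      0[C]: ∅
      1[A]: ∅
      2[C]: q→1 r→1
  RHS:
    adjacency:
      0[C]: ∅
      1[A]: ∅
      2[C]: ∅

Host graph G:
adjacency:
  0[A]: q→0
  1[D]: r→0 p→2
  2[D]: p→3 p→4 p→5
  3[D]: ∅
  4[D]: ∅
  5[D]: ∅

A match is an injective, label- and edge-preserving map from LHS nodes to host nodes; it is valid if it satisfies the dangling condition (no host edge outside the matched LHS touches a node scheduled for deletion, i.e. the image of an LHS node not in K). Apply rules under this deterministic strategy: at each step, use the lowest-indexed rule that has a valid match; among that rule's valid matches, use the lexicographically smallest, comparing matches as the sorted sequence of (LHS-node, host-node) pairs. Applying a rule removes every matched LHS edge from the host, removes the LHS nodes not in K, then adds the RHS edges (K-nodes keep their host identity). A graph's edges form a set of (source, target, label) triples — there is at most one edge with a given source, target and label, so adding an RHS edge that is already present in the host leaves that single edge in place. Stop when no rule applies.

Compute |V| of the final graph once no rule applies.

Answer: 2

Rewrite trace:
start.  V:6 E:6  edges: 0-q->0 1-r->0 1-p->2 2-p->3 2-p->4 2-p->5
1. fire R0 via {0↦3, 1↦2}  →  V:5 E:5  edges: 0-q->0 1-r->0 1-p->2 2-p->4 2-p->5
2. fire R0 via {0↦4, 1↦2}  →  V:4 E:4  edges: 0-q->0 1-r->0 1-p->2 2-p->5
3. fire R0 via {0↦5, 1↦2}  →  V:3 E:3  edges: 0-q->0 1-r->0 1-p->2
4. fire R0 via {0↦2, 1↦1}  →  V:2 E:2  edges: 0-q->0 1-r->0
final graph: no rule applies after step 4
NF nodes: {0:A, 1:D}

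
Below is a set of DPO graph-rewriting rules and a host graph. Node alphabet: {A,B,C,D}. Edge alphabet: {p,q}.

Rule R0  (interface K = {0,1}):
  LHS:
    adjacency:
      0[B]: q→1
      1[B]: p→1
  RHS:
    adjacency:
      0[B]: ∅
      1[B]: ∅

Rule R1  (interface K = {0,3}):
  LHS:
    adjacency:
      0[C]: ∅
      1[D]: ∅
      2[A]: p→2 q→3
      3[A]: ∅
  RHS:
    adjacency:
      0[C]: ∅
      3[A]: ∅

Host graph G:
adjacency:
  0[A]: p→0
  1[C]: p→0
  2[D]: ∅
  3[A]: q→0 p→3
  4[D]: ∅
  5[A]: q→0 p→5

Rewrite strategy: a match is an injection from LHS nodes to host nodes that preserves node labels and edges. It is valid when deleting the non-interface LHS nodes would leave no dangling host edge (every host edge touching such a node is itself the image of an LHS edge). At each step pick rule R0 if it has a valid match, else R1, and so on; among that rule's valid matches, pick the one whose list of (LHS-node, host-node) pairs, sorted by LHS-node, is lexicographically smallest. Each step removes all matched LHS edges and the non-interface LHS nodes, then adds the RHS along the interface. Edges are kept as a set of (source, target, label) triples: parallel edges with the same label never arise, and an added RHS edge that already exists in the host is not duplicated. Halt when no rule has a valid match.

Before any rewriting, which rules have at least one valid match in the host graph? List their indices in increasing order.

Answer: [R1]

Rewrite trace:
R0: no valid match — LHS pattern not found
R1: 4 valid matches — {0↦1, 1↦2, 2↦3, 3↦0}, {0↦1, 1↦2, 2↦5, 3↦0}, {0↦1, 1↦4, 2↦3, 3↦0} (+1 more)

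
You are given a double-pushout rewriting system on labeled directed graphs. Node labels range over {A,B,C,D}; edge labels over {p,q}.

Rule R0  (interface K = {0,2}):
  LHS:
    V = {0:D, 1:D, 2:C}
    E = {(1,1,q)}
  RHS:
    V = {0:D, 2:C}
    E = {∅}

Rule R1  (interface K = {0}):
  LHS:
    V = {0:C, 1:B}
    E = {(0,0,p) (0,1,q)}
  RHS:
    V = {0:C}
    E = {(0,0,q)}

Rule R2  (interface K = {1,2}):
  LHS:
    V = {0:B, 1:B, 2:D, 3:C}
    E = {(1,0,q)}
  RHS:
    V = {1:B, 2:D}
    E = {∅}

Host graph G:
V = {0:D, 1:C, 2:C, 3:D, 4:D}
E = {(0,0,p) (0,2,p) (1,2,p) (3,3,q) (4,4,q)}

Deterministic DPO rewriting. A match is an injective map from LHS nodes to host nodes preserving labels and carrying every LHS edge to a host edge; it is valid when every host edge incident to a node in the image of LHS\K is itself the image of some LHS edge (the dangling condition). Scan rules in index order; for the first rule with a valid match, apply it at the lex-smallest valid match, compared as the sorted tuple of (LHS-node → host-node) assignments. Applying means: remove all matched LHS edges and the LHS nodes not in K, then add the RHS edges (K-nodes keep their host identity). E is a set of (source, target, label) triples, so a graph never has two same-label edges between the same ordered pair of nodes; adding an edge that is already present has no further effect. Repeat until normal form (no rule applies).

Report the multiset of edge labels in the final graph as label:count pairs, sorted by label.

Answer: p:3

Rewrite trace:
[0] host  ⇒  5 nodes, 5 edges  {0-p->0 0-p->2 1-p->2 3-q->3 4-q->4}
[1] R0 @ {0↦0, 1↦3, 2↦1}  ⇒  4 nodes, 4 edges  {0-p->0 0-p->2 1-p->2 4-q->4}
[2] R0 @ {0↦0, 1↦4, 2↦1}  ⇒  3 nodes, 3 edges  {0-p->0 0-p->2 1-p->2}
normal form: no rule applies after step 2
NF edges: [(0, 0, 'p'), (0, 2, 'p'), (1, 2, 'p')]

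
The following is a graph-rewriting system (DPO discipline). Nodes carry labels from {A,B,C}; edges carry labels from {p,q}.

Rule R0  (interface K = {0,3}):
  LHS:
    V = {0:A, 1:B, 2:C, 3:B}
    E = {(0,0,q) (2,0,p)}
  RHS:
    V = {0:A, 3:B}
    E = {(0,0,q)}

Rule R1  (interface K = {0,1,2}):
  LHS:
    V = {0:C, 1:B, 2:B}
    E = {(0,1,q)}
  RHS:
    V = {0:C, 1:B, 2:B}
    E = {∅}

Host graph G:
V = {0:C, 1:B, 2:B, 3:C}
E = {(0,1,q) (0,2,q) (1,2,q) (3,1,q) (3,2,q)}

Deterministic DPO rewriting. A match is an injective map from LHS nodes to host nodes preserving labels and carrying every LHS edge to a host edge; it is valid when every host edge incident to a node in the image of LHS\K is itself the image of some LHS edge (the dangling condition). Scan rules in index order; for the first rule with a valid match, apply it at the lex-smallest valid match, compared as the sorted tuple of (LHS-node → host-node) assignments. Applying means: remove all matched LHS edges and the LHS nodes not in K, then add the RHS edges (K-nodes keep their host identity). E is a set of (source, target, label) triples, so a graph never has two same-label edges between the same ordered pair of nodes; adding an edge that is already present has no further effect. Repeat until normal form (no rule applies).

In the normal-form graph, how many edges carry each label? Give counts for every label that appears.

start.  V:4 E:5  edges: 0-q->1 0-q->2 1-q->2 3-q->1 3-q->2
1. fire R1 via {0↦0, 1↦1, 2↦2}  →  V:4 E:4  edges: 0-q->2 1-q->2 3-q->1 3-q->2
2. fire R1 via {0↦0, 1↦2, 2↦1}  →  V:4 E:3  edges: 1-q->2 3-q->1 3-q->2
3. fire R1 via {0↦3, 1↦1, 2↦2}  →  V:4 E:2  edges: 1-q->2 3-q->2
4. fire R1 via {0↦3, 1↦2, 2↦1}  →  V:4 E:1  edges: 1-q->2
halt: no rule applies after step 4
NF edges: [(1, 2, 'q')]

Answer: q:1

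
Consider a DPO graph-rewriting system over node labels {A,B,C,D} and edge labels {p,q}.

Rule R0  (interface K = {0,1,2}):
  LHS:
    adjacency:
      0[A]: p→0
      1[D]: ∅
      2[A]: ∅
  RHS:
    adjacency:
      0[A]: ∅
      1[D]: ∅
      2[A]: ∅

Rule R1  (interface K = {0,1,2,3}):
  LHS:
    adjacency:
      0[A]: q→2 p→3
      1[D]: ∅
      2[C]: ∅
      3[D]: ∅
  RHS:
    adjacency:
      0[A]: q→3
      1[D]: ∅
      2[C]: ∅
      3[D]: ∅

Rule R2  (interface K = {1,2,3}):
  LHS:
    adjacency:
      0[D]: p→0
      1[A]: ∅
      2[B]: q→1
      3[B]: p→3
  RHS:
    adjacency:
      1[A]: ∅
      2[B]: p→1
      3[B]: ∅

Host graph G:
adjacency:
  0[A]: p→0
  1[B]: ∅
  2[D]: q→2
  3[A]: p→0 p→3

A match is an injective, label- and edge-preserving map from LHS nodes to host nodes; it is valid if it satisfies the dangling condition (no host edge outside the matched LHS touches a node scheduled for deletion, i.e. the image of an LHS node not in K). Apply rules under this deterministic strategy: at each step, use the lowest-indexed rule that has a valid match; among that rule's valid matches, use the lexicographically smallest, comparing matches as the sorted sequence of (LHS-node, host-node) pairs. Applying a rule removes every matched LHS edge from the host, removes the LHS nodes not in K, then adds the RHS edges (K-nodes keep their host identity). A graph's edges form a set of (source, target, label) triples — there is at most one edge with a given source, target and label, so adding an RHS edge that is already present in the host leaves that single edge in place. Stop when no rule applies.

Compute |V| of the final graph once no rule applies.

initial: |V|=4 |E|=4  E = 0-p->0 2-q->2 3-p->0 3-p->3
step 1: apply R0 at {0↦0, 1↦2, 2↦3}  → |V|=4 |E|=3  E = 2-q->2 3-p->0 3-p->3
step 2: apply R0 at {0↦3, 1↦2, 2↦0}  → |V|=4 |E|=2  E = 2-q->2 3-p->0
normal form: no rule applies after step 2
NF nodes: {0:A, 1:B, 2:D, 3:A}

Answer: 4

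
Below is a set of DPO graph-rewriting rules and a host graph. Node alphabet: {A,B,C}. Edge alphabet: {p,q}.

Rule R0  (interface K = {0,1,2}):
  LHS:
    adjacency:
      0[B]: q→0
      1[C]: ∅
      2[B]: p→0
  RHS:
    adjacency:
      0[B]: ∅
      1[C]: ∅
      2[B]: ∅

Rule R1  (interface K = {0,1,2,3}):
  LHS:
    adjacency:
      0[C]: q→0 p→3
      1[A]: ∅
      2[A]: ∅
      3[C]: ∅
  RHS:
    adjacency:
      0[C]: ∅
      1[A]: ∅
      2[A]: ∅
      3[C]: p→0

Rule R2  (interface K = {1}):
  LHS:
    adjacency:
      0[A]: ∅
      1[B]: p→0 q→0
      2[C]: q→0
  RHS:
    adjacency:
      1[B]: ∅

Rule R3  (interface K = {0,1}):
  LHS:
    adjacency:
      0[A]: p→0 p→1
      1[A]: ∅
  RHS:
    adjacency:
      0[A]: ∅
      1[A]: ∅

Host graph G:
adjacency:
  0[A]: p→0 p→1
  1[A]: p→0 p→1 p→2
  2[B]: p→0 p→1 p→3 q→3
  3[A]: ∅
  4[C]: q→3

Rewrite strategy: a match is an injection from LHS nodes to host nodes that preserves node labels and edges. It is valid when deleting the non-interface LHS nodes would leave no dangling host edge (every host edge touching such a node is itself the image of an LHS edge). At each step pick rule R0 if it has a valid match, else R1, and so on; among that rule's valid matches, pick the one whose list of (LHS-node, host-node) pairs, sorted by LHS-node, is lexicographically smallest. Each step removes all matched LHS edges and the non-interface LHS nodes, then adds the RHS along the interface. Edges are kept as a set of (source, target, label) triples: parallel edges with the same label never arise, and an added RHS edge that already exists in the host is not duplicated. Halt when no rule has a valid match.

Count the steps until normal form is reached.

Answer: 3

Rewrite trace:
initial: |V|=5 |E|=10  E = 0-p->0 0-p->1 1-p->0 1-p->1 1-p->2 2-p->0 2-p->1 2-p->3 2-q->3 4-q->3
step 1: apply R2 at {0↦3, 1↦2, 2↦4}  → |V|=3 |E|=7  E = 0-p->0 0-p->1 1-p->0 1-p->1 1-p->2 2-p->0 2-p->1
step 2: apply R3 at {0↦0, 1↦1}  → |V|=3 |E|=5  E = 1-p->0 1-p->1 1-p->2 2-p->0 2-p->1
step 3: apply R3 at {0↦1, 1↦0}  → |V|=3 |E|=3  E = 1-p->2 2-p->0 2-p->1
final graph: no rule applies after step 3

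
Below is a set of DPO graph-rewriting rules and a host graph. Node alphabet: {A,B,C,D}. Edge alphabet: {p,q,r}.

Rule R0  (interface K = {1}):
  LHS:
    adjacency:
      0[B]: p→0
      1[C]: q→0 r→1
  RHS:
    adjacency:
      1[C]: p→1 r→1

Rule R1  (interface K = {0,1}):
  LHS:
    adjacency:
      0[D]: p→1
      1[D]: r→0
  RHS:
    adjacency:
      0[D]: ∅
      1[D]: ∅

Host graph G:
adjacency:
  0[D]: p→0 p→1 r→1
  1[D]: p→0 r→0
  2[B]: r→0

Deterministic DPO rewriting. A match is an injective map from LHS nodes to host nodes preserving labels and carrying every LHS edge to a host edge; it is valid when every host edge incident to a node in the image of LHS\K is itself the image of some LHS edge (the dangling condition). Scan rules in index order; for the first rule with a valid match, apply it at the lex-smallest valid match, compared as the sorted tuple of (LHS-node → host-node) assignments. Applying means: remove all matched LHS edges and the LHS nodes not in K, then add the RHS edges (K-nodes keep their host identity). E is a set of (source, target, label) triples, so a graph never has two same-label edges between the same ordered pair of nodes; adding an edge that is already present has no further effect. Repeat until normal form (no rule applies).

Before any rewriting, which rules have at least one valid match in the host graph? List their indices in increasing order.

R0: no valid match — LHS pattern not found
R1: 2 valid matches — {0↦0, 1↦1}, {0↦1, 1↦0}

Answer: [R1]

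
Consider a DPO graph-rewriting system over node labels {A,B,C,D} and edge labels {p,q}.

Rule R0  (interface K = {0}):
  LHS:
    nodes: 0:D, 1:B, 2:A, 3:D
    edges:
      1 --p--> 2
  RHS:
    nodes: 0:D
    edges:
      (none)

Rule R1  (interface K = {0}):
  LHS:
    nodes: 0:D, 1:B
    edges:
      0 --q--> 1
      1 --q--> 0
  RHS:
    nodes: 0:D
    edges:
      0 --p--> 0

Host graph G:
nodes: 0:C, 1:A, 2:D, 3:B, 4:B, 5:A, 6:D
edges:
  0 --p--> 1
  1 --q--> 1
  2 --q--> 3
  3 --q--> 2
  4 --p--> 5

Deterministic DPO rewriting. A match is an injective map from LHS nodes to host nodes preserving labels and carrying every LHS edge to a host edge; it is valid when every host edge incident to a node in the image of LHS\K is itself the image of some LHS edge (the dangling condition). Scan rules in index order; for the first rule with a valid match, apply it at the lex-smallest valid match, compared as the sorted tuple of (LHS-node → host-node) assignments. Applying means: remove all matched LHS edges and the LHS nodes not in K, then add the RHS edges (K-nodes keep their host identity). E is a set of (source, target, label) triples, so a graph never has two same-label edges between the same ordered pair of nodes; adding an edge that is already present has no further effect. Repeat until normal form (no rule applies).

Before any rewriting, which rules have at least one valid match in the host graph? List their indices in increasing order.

Answer: [R0,R1]

Steps:
R0: 1 valid match — {0↦2, 1↦4, 2↦5, 3↦6}
R1: 1 valid match — {0↦2, 1↦3}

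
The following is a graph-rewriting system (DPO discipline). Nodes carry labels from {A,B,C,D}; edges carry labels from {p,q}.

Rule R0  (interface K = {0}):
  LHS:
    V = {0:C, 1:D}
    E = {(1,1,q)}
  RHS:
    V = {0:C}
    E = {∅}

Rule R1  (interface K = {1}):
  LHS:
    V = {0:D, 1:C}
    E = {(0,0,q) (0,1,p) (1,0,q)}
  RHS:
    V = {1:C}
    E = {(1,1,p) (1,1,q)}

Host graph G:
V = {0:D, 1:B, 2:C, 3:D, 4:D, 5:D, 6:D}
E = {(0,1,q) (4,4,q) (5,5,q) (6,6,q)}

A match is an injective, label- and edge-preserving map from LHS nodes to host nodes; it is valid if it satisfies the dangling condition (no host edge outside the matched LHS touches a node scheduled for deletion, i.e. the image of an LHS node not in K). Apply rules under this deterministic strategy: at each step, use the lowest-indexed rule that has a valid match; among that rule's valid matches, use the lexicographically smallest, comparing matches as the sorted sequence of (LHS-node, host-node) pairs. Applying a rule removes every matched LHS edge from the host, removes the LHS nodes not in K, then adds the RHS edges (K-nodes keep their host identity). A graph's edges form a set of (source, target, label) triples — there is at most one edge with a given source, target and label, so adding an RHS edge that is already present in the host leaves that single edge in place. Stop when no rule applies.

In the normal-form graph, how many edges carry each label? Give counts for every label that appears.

Answer: q:1

Derivation:
[0] host  ⇒  7 nodes, 4 edges  {0-q->1 4-q->4 5-q->5 6-q->6}
[1] R0 @ {0↦2, 1↦4}  ⇒  6 nodes, 3 edges  {0-q->1 5-q->5 6-q->6}
[2] R0 @ {0↦2, 1↦5}  ⇒  5 nodes, 2 edges  {0-q->1 6-q->6}
[3] R0 @ {0↦2, 1↦6}  ⇒  4 nodes, 1 edges  {0-q->1}
final graph: no rule applies after step 3
NF edges: [(0, 1, 'q')]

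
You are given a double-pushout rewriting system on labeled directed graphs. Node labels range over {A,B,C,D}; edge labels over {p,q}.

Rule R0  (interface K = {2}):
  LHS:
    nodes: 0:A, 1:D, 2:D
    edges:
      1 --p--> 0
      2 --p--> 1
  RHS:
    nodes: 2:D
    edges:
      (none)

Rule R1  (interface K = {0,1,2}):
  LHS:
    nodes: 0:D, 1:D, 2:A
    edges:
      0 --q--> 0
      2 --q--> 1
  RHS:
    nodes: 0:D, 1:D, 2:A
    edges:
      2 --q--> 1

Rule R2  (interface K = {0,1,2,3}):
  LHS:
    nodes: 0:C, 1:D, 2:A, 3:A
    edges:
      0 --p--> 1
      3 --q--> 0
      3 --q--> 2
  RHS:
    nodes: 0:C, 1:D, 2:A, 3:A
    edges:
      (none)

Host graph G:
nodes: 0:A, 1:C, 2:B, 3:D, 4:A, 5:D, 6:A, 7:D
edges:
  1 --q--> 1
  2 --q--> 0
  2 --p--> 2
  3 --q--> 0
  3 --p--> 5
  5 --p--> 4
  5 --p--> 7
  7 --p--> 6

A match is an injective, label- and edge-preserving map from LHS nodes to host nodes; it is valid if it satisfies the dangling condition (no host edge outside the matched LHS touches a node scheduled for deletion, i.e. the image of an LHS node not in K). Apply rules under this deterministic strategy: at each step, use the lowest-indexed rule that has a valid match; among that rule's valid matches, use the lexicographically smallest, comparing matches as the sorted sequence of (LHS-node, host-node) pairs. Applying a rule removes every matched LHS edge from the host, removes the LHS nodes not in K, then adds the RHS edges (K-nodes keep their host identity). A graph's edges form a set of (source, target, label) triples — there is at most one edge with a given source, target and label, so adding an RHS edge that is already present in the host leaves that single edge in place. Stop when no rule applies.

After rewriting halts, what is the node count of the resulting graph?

start.  V:8 E:8  edges: 1-q->1 2-q->0 2-p->2 3-q->0 3-p->5 5-p->4 5-p->7 7-p->6
1. fire R0 via {0↦6, 1↦7, 2↦5}  →  V:6 E:6  edges: 1-q->1 2-q->0 2-p->2 3-q->0 3-p->5 5-p->4
2. fire R0 via {0↦4, 1↦5, 2↦3}  →  V:4 E:4  edges: 1-q->1 2-q->0 2-p->2 3-q->0
normal form: no rule applies after step 2
NF nodes: {0:A, 1:C, 2:B, 3:D}

Answer: 4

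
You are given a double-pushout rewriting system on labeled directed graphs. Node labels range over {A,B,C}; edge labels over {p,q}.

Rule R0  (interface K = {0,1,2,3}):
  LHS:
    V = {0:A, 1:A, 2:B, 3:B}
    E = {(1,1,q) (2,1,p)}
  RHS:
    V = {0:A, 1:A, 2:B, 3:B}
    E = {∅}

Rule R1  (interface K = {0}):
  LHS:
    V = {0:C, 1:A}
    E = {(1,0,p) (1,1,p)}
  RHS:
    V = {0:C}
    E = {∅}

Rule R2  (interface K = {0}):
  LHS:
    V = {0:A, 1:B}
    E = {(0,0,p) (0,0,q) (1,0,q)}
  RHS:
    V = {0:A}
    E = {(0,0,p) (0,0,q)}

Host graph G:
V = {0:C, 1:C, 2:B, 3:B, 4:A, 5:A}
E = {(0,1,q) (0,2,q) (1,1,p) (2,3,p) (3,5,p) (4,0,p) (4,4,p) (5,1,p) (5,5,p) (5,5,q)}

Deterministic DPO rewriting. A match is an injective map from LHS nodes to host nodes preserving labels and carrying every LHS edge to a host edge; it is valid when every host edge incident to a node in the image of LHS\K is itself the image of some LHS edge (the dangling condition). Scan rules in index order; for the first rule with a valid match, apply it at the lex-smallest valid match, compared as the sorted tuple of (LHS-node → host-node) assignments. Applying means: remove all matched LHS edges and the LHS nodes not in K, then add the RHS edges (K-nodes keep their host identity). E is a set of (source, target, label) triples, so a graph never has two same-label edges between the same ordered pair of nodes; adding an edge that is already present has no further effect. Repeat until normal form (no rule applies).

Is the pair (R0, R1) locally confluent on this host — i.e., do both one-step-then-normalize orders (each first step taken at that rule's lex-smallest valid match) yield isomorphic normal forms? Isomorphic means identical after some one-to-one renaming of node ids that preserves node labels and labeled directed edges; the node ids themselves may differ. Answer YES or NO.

branch R0-first: apply at {0↦4, 1↦5, 2↦3, 3↦2} → |E|=8, then 2 more step(s) → NF |V|=4 |E|=4 V={0:C, 1:C, 2:B, 3:B} E=0-q->1 0-q->2 1-p->1 2-p->3
branch R1-first: apply at {0↦0, 1↦4} → |E|=8, then 0 more step(s) → NF |V|=5 |E|=8 V={0:C, 1:C, 2:B, 3:B, 5:A} E=0-q->1 0-q->2 1-p->1 2-p->3 3-p->5 5-p->1 5-p->5 5-q->5
graphs not isomorphic

Answer: NO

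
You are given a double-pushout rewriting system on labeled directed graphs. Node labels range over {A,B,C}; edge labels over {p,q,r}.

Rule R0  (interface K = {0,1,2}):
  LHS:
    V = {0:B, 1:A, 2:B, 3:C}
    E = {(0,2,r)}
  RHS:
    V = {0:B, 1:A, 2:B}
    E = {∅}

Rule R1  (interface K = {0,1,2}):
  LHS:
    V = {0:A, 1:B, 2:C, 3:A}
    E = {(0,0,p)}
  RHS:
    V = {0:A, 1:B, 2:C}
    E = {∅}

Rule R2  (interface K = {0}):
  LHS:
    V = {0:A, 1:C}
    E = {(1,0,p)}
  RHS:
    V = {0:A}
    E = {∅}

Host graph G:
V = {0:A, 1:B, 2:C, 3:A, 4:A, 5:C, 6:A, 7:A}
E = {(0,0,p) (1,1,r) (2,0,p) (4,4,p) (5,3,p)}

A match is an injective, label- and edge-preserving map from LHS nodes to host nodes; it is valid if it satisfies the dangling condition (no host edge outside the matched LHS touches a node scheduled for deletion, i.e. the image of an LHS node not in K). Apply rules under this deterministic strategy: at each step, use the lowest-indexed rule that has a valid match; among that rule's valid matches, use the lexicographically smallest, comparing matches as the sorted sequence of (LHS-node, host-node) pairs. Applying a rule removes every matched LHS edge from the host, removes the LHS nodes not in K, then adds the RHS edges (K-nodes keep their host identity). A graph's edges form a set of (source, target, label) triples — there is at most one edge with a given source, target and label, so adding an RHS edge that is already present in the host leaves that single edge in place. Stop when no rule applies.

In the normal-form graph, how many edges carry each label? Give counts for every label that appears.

Answer: r:1

Rewrite trace:
[0] host  ⇒  8 nodes, 5 edges  {0-p->0 1-r->1 2-p->0 4-p->4 5-p->3}
[1] R1 @ {0↦0, 1↦1, 2↦2, 3↦6}  ⇒  7 nodes, 4 edges  {1-r->1 2-p->0 4-p->4 5-p->3}
[2] R1 @ {0↦4, 1↦1, 2↦2, 3↦7}  ⇒  6 nodes, 3 edges  {1-r->1 2-p->0 5-p->3}
[3] R2 @ {0↦0, 1↦2}  ⇒  5 nodes, 2 edges  {1-r->1 5-p->3}
[4] R2 @ {0↦3, 1↦5}  ⇒  4 nodes, 1 edges  {1-r->1}
final graph: no rule applies after step 4
NF edges: [(1, 1, 'r')]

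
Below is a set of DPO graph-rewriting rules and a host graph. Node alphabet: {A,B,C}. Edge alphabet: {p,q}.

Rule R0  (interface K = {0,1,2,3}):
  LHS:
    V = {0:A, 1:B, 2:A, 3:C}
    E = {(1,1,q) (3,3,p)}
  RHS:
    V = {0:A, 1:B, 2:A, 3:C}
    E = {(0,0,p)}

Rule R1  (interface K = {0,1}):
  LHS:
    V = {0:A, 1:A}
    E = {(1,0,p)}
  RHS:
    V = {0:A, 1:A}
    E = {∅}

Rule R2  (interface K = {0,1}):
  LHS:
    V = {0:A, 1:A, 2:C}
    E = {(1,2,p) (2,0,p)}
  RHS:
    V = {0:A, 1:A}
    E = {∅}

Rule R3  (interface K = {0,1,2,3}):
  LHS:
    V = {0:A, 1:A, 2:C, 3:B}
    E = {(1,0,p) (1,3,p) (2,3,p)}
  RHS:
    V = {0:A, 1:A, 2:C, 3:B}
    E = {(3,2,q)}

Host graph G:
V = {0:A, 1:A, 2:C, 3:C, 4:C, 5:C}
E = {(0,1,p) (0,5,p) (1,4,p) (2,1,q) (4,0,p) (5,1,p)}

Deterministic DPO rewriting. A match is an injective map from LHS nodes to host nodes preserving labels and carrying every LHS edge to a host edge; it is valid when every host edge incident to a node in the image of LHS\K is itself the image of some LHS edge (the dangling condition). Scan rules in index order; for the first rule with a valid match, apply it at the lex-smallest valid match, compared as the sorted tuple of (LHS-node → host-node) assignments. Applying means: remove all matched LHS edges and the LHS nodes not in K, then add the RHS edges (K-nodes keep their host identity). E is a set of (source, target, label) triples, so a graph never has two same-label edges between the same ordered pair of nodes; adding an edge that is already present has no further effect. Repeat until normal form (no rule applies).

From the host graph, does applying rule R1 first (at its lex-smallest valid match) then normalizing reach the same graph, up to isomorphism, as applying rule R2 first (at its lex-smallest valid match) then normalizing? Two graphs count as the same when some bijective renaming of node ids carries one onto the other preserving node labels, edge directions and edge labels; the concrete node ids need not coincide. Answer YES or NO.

branch R1-first: apply at {0↦1, 1↦0} → |E|=5, then 2 more step(s) → NF |V|=4 |E|=1 V={0:A, 1:A, 2:C, 3:C} E=2-q->1
branch R2-first: apply at {0↦0, 1↦1, 2↦4} → |E|=4, then 2 more step(s) → NF |V|=4 |E|=1 V={0:A, 1:A, 2:C, 3:C} E=2-q->1
graphs isomorphic (equal up to label-preserving node renaming)

Answer: YES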